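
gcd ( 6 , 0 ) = 6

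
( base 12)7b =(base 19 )50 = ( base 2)1011111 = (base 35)2P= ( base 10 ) 95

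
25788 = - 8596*( - 3)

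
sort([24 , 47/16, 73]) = [ 47/16, 24, 73] 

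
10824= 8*1353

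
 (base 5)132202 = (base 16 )14B6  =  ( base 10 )5302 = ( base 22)AL0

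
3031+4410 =7441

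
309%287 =22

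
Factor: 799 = 17^1*47^1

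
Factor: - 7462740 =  - 2^2*3^1 * 5^1 *61^1*2039^1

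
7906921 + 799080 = 8706001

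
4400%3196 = 1204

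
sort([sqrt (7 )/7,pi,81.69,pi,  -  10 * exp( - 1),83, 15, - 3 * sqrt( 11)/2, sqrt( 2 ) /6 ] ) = [- 3*sqrt( 11 ) /2,- 10*exp( - 1 ) , sqrt (2 ) /6,sqrt( 7 ) /7,pi, pi,15,81.69,83]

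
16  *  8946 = 143136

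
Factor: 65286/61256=81/76 = 2^( - 2)*3^4*19^ ( - 1) 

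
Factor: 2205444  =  2^2 * 3^1*  17^1*19^1*569^1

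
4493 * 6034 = 27110762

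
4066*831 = 3378846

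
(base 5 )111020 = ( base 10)3885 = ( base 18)bhf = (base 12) 22b9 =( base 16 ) f2d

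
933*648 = 604584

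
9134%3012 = 98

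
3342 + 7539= 10881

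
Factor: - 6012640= - 2^5*5^1* 37579^1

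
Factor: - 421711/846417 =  - 3^( - 1 )*11^( - 1 ) *13^( - 1)*1973^( - 1 )*421711^1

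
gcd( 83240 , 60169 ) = 1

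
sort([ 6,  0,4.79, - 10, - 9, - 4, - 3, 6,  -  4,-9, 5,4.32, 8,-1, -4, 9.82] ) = [ - 10, -9, -9, - 4, - 4 , - 4, - 3, - 1, 0, 4.32, 4.79, 5,  6, 6,8, 9.82]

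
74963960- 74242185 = 721775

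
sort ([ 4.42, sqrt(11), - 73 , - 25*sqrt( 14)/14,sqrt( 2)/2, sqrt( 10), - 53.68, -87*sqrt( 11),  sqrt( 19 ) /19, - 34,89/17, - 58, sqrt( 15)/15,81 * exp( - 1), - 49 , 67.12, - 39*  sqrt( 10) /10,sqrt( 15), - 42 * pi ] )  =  [-87*sqrt( 11 ), - 42 * pi, - 73, - 58, - 53.68, - 49, - 34,-39*sqrt( 10 ) /10,-25*sqrt( 14 ) /14,sqrt( 19) /19,sqrt(15 ) /15,sqrt( 2) /2, sqrt( 10 ), sqrt( 11),sqrt(15 ), 4.42,89/17,81 * exp( - 1 ),67.12]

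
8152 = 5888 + 2264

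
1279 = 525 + 754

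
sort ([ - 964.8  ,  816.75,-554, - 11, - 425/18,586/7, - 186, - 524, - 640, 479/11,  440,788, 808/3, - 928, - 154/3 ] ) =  [ - 964.8, - 928,-640,  -  554,  -  524 , - 186, - 154/3, - 425/18, - 11,479/11, 586/7, 808/3, 440, 788,816.75] 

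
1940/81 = 1940/81 = 23.95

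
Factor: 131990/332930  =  67/169  =  13^ (  -  2 )*67^1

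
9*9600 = 86400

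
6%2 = 0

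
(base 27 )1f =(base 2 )101010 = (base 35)17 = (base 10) 42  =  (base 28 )1e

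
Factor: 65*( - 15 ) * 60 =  - 58500 = -2^2 * 3^2*5^3*13^1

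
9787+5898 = 15685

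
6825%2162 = 339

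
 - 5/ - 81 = 5/81=0.06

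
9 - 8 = 1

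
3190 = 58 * 55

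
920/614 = 460/307 = 1.50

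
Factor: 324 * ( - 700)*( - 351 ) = 79606800 = 2^4* 3^7*5^2*7^1*13^1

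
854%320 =214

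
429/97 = 429/97= 4.42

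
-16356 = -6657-9699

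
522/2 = 261 = 261.00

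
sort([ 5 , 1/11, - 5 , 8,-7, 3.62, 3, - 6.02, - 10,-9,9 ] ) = [- 10,-9, - 7,-6.02,-5, 1/11,3,  3.62 , 5,8, 9]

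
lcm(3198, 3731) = 22386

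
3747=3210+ 537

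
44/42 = 1  +  1/21 = 1.05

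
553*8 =4424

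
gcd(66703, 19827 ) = 1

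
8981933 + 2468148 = 11450081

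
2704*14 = 37856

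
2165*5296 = 11465840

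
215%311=215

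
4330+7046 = 11376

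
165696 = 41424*4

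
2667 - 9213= - 6546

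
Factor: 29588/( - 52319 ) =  - 2^2*13^1*113^ ( - 1)*463^( - 1 )*569^1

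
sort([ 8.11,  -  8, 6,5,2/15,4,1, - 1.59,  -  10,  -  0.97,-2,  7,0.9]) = [ - 10,-8,-2,  -  1.59,-0.97,2/15,0.9,1, 4,5, 6,7, 8.11]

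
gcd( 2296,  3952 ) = 8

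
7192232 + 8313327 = 15505559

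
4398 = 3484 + 914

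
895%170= 45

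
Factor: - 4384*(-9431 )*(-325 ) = -13437288800 = - 2^5*5^2*13^1*137^1 * 9431^1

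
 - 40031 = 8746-48777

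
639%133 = 107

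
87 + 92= 179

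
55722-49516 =6206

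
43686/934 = 21843/467 = 46.77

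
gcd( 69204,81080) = 4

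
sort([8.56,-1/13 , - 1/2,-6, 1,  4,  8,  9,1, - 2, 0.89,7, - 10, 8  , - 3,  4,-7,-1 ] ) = [ - 10, - 7, - 6, - 3, - 2, - 1, - 1/2, - 1/13,0.89,1,1,4, 4, 7,8  ,  8, 8.56 , 9 ] 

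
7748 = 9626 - 1878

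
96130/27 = 96130/27 = 3560.37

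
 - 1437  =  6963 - 8400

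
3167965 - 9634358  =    -  6466393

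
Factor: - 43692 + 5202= -38490 = -2^1 * 3^1*5^1*1283^1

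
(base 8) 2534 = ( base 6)10204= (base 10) 1372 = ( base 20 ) 38C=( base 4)111130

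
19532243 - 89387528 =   -  69855285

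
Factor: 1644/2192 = 3/4 = 2^ (-2)*3^1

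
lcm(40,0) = 0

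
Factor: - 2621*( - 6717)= 3^1*2239^1*2621^1 = 17605257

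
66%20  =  6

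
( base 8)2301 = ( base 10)1217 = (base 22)2b7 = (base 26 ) 1KL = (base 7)3356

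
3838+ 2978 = 6816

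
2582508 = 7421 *348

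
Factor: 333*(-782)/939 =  - 86802/313=- 2^1* 3^1*17^1*23^1 * 37^1*313^(  -  1)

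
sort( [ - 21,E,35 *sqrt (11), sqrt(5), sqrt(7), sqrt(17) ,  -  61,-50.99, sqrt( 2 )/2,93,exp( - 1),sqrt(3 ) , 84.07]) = [ - 61, - 50.99, - 21,exp (-1), sqrt( 2 ) /2,sqrt (3),  sqrt( 5),sqrt (7 ), E , sqrt (17 ), 84.07 , 93, 35 *sqrt(11)]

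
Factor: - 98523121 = -29^1*149^1*151^2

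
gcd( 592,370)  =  74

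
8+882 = 890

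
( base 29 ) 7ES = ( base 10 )6321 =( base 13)2B53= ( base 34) 5fv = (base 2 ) 1100010110001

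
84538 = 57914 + 26624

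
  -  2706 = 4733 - 7439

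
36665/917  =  39 + 902/917 = 39.98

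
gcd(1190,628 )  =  2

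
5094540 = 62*82170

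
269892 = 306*882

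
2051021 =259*7919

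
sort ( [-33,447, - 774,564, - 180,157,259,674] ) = [-774, - 180, - 33,157 , 259,447,564, 674] 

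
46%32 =14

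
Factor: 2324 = 2^2*7^1*83^1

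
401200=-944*(  -  425)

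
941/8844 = 941/8844 = 0.11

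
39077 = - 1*(-39077)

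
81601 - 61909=19692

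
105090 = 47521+57569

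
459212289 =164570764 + 294641525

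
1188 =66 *18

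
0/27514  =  0 = 0.00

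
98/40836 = 49/20418 = 0.00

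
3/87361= 3/87361 = 0.00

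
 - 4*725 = -2900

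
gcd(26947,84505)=1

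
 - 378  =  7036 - 7414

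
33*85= 2805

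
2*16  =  32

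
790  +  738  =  1528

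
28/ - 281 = -1 + 253/281 = -  0.10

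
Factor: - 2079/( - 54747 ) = 3/79 = 3^1 *79^( - 1 ) 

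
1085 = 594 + 491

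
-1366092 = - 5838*234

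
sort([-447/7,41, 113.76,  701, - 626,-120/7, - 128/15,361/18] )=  [ - 626, - 447/7, - 120/7, - 128/15,361/18,41,113.76, 701] 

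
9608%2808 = 1184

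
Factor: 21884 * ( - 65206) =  - 1426968104 = -2^3*5471^1*32603^1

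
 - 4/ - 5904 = 1/1476 = 0.00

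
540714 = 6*90119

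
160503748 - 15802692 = 144701056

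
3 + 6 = 9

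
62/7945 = 62/7945= 0.01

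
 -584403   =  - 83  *7041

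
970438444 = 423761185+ 546677259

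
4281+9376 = 13657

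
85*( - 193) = -16405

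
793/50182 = 793/50182 = 0.02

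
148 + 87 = 235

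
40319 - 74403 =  - 34084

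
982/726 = 1 + 128/363=1.35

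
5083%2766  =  2317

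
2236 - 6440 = - 4204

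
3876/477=8+20/159= 8.13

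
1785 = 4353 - 2568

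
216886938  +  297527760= 514414698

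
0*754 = 0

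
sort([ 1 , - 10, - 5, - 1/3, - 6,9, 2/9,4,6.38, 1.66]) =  [ - 10, - 6, - 5, - 1/3, 2/9, 1, 1.66, 4,6.38, 9]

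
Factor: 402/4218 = 67/703 = 19^( - 1)*37^ (- 1)*67^1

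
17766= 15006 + 2760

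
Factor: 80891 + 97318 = 3^2*19801^1 = 178209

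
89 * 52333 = 4657637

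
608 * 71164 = 43267712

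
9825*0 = 0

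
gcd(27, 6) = 3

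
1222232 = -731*( - 1672 )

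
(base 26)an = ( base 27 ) ad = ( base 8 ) 433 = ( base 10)283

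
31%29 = 2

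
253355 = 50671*5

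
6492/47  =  138 + 6/47=138.13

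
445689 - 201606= 244083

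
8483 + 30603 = 39086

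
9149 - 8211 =938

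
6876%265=251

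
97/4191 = 97/4191 = 0.02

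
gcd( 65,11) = 1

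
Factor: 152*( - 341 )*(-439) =22754248  =  2^3*11^1*19^1 * 31^1 * 439^1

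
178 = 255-77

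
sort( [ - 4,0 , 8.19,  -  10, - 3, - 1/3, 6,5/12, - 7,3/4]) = [ - 10, - 7, - 4 , - 3,-1/3,  0,  5/12,3/4,6,8.19 ]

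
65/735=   13/147 = 0.09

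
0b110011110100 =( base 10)3316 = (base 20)85G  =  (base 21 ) 7aj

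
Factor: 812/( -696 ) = - 2^( - 1)*3^ ( - 1)*7^1=-  7/6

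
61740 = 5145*12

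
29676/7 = 4239+3/7 = 4239.43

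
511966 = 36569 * 14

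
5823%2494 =835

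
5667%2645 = 377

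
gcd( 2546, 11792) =134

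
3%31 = 3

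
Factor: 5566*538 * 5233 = 15670260364  =  2^2*11^2*23^1 * 269^1*5233^1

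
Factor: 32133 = 3^1*10711^1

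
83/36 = 83/36 = 2.31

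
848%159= 53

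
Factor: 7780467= 3^1*97^1*26737^1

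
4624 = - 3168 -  - 7792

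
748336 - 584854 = 163482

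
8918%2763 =629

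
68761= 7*9823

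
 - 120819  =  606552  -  727371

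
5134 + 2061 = 7195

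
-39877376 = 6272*( -6358 ) 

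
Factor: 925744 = 2^4*57859^1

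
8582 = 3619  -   - 4963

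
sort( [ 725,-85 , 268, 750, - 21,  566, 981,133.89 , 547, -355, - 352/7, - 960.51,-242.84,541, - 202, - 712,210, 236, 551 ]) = [ - 960.51, - 712 ,-355, - 242.84, - 202, - 85, - 352/7, - 21, 133.89, 210, 236, 268,541,547,551, 566, 725, 750, 981]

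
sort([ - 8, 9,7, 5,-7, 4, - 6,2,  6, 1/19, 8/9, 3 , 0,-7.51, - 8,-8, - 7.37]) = [ - 8, - 8, - 8,- 7.51, -7.37,- 7,-6,0, 1/19, 8/9,2, 3,4, 5,6, 7,9]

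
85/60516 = 85/60516=0.00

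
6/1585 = 6/1585 = 0.00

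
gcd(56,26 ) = 2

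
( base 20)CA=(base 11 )208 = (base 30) 8A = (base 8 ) 372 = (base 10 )250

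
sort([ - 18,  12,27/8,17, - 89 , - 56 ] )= [ - 89 ,  -  56,- 18, 27/8,12, 17] 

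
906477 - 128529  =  777948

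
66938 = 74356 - 7418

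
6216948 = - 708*(-8781)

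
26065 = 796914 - 770849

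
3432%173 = 145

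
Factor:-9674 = -2^1*7^1*691^1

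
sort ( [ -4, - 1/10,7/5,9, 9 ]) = [ - 4,  -  1/10, 7/5,9,9]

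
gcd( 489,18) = 3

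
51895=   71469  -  19574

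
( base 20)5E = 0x72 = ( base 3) 11020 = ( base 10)114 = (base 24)4I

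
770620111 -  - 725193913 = 1495814024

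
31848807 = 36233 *879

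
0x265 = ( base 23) 13F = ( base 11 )508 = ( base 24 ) 11d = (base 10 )613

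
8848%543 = 160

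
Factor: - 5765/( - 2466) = 2^( - 1 )*3^ ( - 2 )  *5^1*137^( - 1) * 1153^1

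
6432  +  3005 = 9437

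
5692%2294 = 1104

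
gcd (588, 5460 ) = 84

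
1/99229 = 1/99229 = 0.00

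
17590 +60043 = 77633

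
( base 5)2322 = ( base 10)337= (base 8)521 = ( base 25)DC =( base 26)cp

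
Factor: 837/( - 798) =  -279/266 = - 2^ ( - 1)*3^2*7^( - 1)*19^( - 1)*31^1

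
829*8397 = 6961113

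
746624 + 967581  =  1714205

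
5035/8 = 5035/8= 629.38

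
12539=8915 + 3624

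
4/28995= 4/28995 = 0.00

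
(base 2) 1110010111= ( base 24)1E7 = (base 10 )919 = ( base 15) 414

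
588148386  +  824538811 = 1412687197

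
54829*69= 3783201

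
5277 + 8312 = 13589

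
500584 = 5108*98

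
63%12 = 3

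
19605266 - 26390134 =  - 6784868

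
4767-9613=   -  4846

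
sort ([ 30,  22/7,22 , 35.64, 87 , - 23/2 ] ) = [ - 23/2,22/7,22,  30,35.64, 87 ]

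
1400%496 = 408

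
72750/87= 836 + 6/29 = 836.21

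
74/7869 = 74/7869 =0.01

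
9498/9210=1+48/1535 = 1.03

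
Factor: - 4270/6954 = -3^(-1)*5^1*7^1 *19^(- 1) = -35/57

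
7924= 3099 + 4825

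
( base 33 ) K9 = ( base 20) 1d9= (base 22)189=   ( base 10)669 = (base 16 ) 29d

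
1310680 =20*65534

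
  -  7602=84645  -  92247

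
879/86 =879/86 = 10.22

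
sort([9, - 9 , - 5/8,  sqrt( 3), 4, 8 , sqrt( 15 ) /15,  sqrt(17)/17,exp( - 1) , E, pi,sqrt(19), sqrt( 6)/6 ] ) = [-9,- 5/8,sqrt(17)/17,sqrt(15 ) /15,  exp( - 1 ),sqrt( 6 )/6, sqrt( 3 ), E, pi, 4,sqrt(19),8,9]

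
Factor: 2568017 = 317^1*8101^1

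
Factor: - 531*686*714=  - 260085924 = - 2^2* 3^3*7^4*17^1*59^1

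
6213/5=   6213/5 = 1242.60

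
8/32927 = 8/32927=0.00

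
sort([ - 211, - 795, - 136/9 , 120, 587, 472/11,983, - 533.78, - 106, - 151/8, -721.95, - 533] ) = [ - 795,-721.95 , - 533.78, - 533,-211,-106, - 151/8, - 136/9 , 472/11, 120, 587, 983 ] 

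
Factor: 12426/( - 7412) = - 2^( - 1) * 3^1* 17^( - 1)*19^1=- 57/34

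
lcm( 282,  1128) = 1128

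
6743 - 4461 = 2282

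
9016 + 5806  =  14822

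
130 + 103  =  233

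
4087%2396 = 1691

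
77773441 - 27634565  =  50138876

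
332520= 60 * 5542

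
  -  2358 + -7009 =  - 9367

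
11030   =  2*5515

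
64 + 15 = 79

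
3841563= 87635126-83793563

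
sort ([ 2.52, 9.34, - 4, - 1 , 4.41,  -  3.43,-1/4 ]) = [ - 4, - 3.43,-1,-1/4,  2.52,4.41,9.34]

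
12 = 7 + 5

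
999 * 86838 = 86751162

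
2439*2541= 6197499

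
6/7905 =2/2635 =0.00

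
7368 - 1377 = 5991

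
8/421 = 8/421 = 0.02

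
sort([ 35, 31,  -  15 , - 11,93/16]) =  [ - 15, - 11, 93/16,  31,35] 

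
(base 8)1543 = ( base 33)q9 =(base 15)3cc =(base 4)31203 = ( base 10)867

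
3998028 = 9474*422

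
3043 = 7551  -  4508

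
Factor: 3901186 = 2^1*127^1 * 15359^1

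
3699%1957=1742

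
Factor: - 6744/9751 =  - 2^3*3^1*7^( - 2)* 199^( - 1)*281^1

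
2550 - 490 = 2060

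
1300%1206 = 94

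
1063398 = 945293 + 118105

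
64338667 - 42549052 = 21789615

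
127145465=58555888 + 68589577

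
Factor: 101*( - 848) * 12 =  - 2^6*3^1*53^1*101^1  =  - 1027776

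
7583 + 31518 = 39101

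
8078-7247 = 831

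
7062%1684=326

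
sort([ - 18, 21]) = [ - 18, 21] 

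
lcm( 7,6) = 42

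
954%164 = 134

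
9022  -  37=8985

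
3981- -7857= 11838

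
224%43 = 9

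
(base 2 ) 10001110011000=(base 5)242422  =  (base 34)7U0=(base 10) 9112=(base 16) 2398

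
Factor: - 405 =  - 3^4*5^1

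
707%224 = 35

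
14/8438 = 7/4219  =  0.00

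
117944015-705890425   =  -587946410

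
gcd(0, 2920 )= 2920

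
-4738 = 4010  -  8748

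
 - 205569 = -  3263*63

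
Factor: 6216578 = 2^1 *23^1*149^1 * 907^1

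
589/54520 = 589/54520 = 0.01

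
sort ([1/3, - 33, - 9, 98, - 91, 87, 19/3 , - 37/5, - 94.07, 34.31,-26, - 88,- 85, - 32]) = [ - 94.07 , - 91,-88 ,-85, - 33, - 32 ,-26, - 9, - 37/5,1/3,  19/3,34.31, 87,  98]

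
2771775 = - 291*( - 9525) 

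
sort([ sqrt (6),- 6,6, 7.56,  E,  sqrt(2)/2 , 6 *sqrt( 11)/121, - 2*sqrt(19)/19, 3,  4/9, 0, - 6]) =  [ - 6, -6 ,  -  2*sqrt(19 )/19,0,6*sqrt(11) /121, 4/9,  sqrt(2) /2,sqrt(6 ), E,3,6,  7.56]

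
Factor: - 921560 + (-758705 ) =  -1680265 = -5^1*19^1*23^1*769^1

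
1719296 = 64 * 26864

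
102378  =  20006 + 82372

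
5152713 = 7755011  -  2602298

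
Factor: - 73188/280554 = - 2^1*3^1*23^( - 1) = - 6/23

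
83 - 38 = 45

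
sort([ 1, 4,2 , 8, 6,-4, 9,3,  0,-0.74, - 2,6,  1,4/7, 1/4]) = [-4,-2, - 0.74, 0, 1/4, 4/7,1,1,2, 3,4,6, 6, 8, 9 ]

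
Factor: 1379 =7^1 * 197^1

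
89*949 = 84461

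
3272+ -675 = 2597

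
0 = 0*272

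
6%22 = 6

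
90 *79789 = 7181010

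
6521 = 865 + 5656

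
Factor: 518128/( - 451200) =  -2^( - 3) * 3^( - 1)*5^( - 2)*13^1*53^1 = - 689/600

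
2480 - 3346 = -866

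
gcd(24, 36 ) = 12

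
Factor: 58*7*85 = 34510=2^1*5^1 * 7^1*17^1*29^1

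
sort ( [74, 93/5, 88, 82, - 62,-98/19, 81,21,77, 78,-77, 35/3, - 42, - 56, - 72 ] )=[ - 77, - 72, - 62, - 56, - 42, - 98/19, 35/3,93/5, 21, 74, 77,78, 81, 82, 88 ] 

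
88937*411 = 36553107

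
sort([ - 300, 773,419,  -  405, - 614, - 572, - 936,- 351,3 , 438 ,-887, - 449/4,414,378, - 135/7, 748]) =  [  -  936, - 887,-614,-572, - 405,  -  351, - 300, - 449/4 ,- 135/7, 3,378,  414,419,438, 748,773]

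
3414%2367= 1047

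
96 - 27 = 69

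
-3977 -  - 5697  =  1720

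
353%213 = 140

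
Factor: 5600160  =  2^5*3^2*5^1*3889^1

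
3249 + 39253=42502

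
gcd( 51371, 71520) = 1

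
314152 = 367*856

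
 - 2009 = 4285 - 6294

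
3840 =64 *60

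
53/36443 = 53/36443 = 0.00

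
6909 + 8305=15214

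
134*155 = 20770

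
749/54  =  13 + 47/54  =  13.87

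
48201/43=48201/43 = 1120.95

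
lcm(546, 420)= 5460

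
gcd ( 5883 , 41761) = 1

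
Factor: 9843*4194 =41281542 =2^1 * 3^3*17^1*193^1*233^1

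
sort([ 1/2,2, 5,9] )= [ 1/2,2,5,9]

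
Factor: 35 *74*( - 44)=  - 113960 = -  2^3*5^1  *  7^1*11^1*37^1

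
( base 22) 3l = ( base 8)127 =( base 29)30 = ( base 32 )2N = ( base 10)87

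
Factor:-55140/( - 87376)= 2^(-2)*3^1*5^1*43^(-1 ) * 127^(- 1 )*919^1=13785/21844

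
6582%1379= 1066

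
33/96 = 11/32 = 0.34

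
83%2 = 1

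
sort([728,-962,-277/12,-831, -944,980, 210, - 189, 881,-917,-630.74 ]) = [ - 962, - 944,-917, -831, - 630.74, - 189,-277/12 , 210,  728,881,980]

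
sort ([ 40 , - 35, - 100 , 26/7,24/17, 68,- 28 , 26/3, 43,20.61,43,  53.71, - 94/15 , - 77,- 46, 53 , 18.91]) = [ - 100,  -  77, - 46,-35, - 28 , - 94/15, 24/17 , 26/7, 26/3,18.91,20.61,40,43,43,  53, 53.71, 68]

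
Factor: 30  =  2^1 *3^1*5^1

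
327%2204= 327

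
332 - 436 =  - 104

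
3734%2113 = 1621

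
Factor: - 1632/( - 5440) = 3/10 =2^( - 1 )*3^1*5^(-1 ) 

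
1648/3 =1648/3 = 549.33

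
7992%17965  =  7992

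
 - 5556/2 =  - 2778 = -2778.00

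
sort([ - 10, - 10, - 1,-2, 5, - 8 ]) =[ - 10, - 10, - 8, - 2, - 1, 5 ] 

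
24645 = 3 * 8215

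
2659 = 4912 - 2253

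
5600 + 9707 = 15307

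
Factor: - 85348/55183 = -2^2*19^1*139^( - 1 ) * 397^( - 1 )*1123^1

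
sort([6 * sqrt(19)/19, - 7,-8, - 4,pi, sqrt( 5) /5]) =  [ -8, - 7, - 4 , sqrt(5 ) /5,6*sqrt( 19) /19,pi ] 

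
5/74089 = 5/74089 = 0.00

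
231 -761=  - 530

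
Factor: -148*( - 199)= 2^2 * 37^1*199^1 =29452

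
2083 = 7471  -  5388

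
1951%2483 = 1951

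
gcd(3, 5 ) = 1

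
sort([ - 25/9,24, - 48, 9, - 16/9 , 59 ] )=[ - 48, - 25/9, - 16/9,9, 24 , 59 ]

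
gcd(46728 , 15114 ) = 66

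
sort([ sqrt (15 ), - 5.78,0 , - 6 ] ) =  [ - 6, - 5.78,0,sqrt(15)]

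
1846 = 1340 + 506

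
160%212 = 160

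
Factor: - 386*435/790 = -16791/79 = - 3^1*29^1*79^( - 1 )*193^1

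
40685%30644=10041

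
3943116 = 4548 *867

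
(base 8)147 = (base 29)3G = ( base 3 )10211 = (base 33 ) 34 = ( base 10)103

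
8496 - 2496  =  6000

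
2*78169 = 156338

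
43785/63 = 695 = 695.00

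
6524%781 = 276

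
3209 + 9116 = 12325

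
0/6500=0 = 0.00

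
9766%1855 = 491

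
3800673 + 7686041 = 11486714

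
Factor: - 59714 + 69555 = 9841 = 13^1 * 757^1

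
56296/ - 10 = - 28148/5 = - 5629.60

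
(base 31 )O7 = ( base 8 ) 1357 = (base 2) 1011101111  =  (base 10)751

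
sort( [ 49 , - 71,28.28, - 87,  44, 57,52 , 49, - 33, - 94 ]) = [ - 94 , - 87,  -  71 , - 33,28.28, 44,49,49, 52 , 57 ]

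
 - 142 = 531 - 673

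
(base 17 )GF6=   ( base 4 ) 1030111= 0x1315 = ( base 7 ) 20146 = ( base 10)4885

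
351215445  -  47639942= 303575503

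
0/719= 0=0.00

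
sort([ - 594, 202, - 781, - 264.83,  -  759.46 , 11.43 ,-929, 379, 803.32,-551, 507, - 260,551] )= [ - 929 ,  -  781, - 759.46, - 594, - 551, - 264.83, - 260, 11.43, 202, 379, 507, 551, 803.32 ] 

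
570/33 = 17 + 3/11  =  17.27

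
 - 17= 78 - 95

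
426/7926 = 71/1321 = 0.05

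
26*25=650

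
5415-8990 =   -  3575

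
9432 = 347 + 9085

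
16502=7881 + 8621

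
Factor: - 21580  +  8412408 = 8390828  =  2^2*227^1 *9241^1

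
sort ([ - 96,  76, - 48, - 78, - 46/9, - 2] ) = [ - 96, - 78, - 48, - 46/9,- 2,  76] 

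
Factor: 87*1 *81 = 3^5*29^1= 7047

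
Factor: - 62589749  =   - 62589749^1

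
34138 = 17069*2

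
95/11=95/11 = 8.64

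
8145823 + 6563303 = 14709126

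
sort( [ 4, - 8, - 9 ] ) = [ - 9 , - 8,4 ]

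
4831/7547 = 4831/7547 = 0.64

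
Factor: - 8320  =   - 2^7*5^1*  13^1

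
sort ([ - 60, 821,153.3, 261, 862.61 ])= [ - 60,153.3 , 261, 821, 862.61] 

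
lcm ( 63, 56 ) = 504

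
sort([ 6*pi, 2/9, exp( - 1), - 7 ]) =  [ - 7, 2/9, exp( - 1), 6*pi] 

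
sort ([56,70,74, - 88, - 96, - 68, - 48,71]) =[ - 96, - 88, - 68, - 48, 56,70,71,74]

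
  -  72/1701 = -1 + 181/189= -0.04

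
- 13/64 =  - 1+51/64 = - 0.20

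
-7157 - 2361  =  - 9518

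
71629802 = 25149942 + 46479860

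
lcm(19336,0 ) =0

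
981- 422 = 559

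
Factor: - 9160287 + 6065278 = - 3095009 =- 31^1*99839^1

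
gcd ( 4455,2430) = 405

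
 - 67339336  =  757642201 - 824981537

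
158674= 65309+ 93365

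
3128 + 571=3699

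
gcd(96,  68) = 4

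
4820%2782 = 2038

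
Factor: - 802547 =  - 173^1 * 4639^1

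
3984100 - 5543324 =- 1559224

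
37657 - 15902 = 21755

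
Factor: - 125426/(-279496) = 289/644 = 2^( - 2 )*7^ ( - 1 )* 17^2*23^( - 1)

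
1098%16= 10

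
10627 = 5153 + 5474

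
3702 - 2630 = 1072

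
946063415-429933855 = 516129560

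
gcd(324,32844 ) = 12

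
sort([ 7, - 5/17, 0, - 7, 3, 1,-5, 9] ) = [ - 7, - 5,-5/17,0, 1, 3,7,  9] 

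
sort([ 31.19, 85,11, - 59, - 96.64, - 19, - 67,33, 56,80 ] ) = [ - 96.64, - 67, - 59, - 19, 11,  31.19,33, 56,80,85]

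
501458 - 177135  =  324323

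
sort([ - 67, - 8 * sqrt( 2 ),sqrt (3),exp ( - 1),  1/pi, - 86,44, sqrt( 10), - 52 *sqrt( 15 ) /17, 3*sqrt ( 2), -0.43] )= [- 86,-67, - 52* sqrt( 15)/17, - 8*sqrt( 2), - 0.43,1/pi,exp ( - 1 ),sqrt( 3),sqrt( 10),3 *sqrt(2 ),44]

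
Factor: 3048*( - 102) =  - 2^4*3^2*17^1*127^1   =  - 310896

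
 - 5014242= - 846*5927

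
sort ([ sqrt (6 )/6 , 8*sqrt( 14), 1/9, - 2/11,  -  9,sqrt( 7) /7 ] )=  [ - 9, - 2/11, 1/9,sqrt( 7 ) /7, sqrt( 6 )/6, 8*sqrt(14 )]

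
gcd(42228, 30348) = 108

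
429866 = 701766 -271900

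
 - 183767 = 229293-413060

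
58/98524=29/49262 =0.00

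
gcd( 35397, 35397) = 35397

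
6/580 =3/290 = 0.01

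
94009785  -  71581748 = 22428037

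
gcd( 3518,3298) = 2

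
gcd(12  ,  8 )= 4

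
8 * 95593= 764744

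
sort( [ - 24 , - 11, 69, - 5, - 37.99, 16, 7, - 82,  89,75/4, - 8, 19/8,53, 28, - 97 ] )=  [ - 97, - 82, - 37.99, - 24, - 11,  -  8 ,-5,19/8 , 7, 16, 75/4, 28, 53, 69, 89 ]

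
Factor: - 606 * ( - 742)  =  449652 =2^2* 3^1*7^1*53^1*101^1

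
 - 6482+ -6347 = - 12829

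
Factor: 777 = 3^1*7^1*37^1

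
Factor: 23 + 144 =167^1 = 167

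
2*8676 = 17352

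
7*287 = 2009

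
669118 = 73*9166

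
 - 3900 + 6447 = 2547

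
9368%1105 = 528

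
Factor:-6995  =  -5^1 *1399^1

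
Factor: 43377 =3^1*19^1*761^1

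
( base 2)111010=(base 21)2g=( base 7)112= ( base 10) 58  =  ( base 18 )34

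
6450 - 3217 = 3233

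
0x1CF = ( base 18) 17D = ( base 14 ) 251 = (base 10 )463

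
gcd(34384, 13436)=4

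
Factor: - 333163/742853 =- 431/961= - 31^( - 2)*431^1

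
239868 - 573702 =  - 333834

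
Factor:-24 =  - 2^3 * 3^1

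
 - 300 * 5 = - 1500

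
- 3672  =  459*( - 8)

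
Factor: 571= 571^1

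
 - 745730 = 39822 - 785552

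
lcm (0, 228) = 0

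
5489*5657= 31051273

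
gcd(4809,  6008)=1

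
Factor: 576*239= 2^6*3^2*239^1 = 137664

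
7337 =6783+554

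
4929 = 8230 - 3301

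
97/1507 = 97/1507 = 0.06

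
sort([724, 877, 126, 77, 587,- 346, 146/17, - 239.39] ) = [ - 346 , - 239.39, 146/17, 77, 126, 587,724,877]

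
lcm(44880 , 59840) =179520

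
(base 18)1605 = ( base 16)1e65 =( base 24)dc5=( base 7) 31454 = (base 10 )7781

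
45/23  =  1 + 22/23 = 1.96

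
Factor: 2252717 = 881^1*2557^1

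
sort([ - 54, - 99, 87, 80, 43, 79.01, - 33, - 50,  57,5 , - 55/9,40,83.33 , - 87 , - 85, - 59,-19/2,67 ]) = [ - 99, - 87, - 85, - 59, - 54, - 50,  -  33, - 19/2, - 55/9, 5,40,  43,57 , 67,79.01,80, 83.33, 87 ] 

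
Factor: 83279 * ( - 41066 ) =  - 2^1*7^1*11897^1*20533^1 = - 3419935414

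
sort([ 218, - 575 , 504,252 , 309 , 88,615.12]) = [-575 , 88 , 218, 252, 309,504, 615.12 ]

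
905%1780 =905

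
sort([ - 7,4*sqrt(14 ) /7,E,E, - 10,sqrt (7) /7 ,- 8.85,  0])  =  [ - 10,-8.85,- 7 , 0,sqrt(7 ) /7, 4*sqrt( 14)/7,E,  E]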